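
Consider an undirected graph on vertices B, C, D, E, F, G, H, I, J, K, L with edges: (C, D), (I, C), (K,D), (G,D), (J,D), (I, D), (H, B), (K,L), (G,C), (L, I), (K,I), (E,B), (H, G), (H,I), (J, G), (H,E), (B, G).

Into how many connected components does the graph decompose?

2

From B: component {B, C, D, E, G, H, I, J, K, L}.
From F: component {F}.
That's 2 components.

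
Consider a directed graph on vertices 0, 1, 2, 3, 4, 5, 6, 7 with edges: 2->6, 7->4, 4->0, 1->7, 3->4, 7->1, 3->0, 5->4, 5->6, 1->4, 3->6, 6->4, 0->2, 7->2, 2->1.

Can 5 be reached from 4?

Explore from 4.
Distance 1: reach 0.
Distance 2: reach 2.
Distance 3: reach 1, 6.
Distance 4: reach 7.
The search from 4 is exhausted; no directed path reaches 5.

No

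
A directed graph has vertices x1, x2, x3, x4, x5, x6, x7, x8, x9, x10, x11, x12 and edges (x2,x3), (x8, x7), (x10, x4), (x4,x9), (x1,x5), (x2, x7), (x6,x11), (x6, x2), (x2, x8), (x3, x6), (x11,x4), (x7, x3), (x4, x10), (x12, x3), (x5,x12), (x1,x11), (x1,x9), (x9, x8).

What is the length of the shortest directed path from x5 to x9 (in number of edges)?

Distance 0: x5.
Distance 1: x12.
Distance 2: x3.
Distance 3: x6.
Distance 4: x2, x11.
Distance 5: x4, x7, x8.
Distance 6: x9, x10 — contains x9.

6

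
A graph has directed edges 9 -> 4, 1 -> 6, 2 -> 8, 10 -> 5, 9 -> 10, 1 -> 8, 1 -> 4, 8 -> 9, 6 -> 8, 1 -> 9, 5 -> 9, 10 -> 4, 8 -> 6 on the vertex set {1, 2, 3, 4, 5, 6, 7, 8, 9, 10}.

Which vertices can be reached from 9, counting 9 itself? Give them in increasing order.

Start at 9.
Its neighbours: 4, 10.
Then their neighbours: 5.
Nothing further is reachable.

4, 5, 9, 10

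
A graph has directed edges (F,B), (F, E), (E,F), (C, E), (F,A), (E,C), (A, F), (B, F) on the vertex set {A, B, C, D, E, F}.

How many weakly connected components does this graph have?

From A: component {A, B, C, E, F}.
From D: component {D}.
That's 2 components.

2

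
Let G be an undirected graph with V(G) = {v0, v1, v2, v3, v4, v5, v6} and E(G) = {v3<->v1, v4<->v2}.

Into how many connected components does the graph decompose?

From v0: component {v0}.
From v1: component {v1, v3}.
From v2: component {v2, v4}.
From v5: component {v5}.
From v6: component {v6}.
That's 5 components.

5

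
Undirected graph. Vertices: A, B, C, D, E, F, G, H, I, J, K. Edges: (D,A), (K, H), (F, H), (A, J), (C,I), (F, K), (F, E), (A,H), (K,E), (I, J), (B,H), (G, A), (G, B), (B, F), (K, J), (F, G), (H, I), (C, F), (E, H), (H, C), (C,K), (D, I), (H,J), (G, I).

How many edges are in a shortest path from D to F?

Distance 0: D.
Distance 1: A, I.
Distance 2: C, G, H, J.
Distance 3: B, E, F, K — contains F.

3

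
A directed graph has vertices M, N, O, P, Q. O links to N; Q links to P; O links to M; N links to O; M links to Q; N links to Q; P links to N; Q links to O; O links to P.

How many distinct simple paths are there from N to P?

N→O→M→Q→P
N→O→P
N→Q→O→P
N→Q→P

4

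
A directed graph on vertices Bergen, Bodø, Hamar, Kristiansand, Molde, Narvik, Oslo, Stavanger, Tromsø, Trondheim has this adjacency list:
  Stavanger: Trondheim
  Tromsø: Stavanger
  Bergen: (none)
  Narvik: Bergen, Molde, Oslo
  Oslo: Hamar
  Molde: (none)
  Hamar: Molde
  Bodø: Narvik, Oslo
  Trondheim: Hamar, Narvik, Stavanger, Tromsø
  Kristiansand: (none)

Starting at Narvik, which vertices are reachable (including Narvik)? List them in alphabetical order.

Bergen, Hamar, Molde, Narvik, Oslo

Start at Narvik.
Its neighbours: Bergen, Molde, Oslo.
Then their neighbours: Hamar.
Nothing further is reachable.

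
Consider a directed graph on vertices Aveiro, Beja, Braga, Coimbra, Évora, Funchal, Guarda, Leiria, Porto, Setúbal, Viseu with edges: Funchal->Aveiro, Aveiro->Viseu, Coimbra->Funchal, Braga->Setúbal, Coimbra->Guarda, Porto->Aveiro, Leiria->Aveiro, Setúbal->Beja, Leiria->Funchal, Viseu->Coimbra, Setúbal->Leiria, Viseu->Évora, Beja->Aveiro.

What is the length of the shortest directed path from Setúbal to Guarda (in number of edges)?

Distance 0: Setúbal.
Distance 1: Beja, Leiria.
Distance 2: Aveiro, Funchal.
Distance 3: Viseu.
Distance 4: Coimbra, Évora.
Distance 5: Guarda — contains Guarda.

5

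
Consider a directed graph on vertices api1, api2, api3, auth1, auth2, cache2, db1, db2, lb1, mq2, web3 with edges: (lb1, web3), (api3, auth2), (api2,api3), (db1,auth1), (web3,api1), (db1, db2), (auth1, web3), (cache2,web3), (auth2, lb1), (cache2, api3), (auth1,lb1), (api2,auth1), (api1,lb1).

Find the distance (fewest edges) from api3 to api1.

4

Distance 0: api3.
Distance 1: auth2.
Distance 2: lb1.
Distance 3: web3.
Distance 4: api1 — contains api1.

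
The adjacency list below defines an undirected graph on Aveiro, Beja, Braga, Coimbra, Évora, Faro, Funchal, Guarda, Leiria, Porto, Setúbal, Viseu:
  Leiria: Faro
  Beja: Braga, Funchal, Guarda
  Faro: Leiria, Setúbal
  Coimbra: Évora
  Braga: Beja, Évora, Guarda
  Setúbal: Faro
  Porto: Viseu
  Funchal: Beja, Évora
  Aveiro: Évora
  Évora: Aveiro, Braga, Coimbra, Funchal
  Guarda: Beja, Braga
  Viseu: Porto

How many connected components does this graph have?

From Aveiro: component {Aveiro, Beja, Braga, Coimbra, Évora, Funchal, Guarda}.
From Faro: component {Faro, Leiria, Setúbal}.
From Porto: component {Porto, Viseu}.
That's 3 components.

3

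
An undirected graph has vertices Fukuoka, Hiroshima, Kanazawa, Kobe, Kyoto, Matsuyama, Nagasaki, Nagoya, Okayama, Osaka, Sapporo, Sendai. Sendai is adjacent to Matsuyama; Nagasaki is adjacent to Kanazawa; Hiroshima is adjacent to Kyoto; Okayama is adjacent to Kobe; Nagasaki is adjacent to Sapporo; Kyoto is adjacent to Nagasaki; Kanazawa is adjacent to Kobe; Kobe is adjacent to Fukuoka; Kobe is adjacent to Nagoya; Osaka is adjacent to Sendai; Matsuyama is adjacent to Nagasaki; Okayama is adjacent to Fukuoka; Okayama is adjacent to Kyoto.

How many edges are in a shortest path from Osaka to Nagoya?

6

Distance 0: Osaka.
Distance 1: Sendai.
Distance 2: Matsuyama.
Distance 3: Nagasaki.
Distance 4: Kanazawa, Kyoto, Sapporo.
Distance 5: Hiroshima, Kobe, Okayama.
Distance 6: Fukuoka, Nagoya — contains Nagoya.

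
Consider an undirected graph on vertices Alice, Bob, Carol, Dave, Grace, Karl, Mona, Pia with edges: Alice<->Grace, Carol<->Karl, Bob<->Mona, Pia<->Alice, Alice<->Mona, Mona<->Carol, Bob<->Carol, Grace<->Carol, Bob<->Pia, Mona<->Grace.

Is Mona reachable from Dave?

No

Dave has no edges, so nothing is reachable from it.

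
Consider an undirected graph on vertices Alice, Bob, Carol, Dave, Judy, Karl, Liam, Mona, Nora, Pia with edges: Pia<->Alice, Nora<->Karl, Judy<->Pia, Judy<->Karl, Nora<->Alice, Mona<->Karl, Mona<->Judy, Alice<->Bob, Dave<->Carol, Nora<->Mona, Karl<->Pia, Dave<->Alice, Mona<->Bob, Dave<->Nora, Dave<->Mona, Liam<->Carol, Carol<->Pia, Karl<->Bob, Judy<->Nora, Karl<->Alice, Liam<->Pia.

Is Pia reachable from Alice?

Yes

Explore from Alice.
Distance 1: reach Bob, Dave, Karl, Nora, Pia.
Found Pia.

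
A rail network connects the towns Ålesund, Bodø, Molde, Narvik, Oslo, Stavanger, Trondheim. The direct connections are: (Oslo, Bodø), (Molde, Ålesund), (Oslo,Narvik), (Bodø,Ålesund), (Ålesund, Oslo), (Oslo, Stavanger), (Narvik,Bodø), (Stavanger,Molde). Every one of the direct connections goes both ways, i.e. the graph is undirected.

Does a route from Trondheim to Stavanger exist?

Trondheim has no edges, so nothing is reachable from it.

No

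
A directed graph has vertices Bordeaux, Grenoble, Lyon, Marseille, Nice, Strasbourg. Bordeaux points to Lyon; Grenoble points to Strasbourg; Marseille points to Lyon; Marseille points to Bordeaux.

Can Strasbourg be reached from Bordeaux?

Explore from Bordeaux.
Distance 1: reach Lyon.
The search from Bordeaux is exhausted; no directed path reaches Strasbourg.

No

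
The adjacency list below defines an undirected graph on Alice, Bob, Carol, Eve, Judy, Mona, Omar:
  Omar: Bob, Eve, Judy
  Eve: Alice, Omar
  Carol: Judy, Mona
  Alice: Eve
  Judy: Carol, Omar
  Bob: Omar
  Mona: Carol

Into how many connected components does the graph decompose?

1

From Alice: component {Alice, Bob, Carol, Eve, Judy, Mona, Omar}.
That's 1 component.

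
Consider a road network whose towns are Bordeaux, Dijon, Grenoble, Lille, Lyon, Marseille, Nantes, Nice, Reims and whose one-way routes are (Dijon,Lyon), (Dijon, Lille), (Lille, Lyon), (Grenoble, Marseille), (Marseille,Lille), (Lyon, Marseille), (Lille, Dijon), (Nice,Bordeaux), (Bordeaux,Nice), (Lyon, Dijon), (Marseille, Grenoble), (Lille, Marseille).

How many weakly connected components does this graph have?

4

From Bordeaux: component {Bordeaux, Nice}.
From Dijon: component {Dijon, Grenoble, Lille, Lyon, Marseille}.
From Nantes: component {Nantes}.
From Reims: component {Reims}.
That's 4 components.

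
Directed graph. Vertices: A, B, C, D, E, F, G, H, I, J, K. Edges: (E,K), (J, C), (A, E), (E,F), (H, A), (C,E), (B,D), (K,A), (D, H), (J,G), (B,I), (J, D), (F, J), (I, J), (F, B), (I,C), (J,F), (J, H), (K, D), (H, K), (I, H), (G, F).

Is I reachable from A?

Explore from A.
Distance 1: reach E.
Distance 2: reach F, K.
Distance 3: reach B, D, J.
Distance 4: reach C, G, H, I.
Found I.

Yes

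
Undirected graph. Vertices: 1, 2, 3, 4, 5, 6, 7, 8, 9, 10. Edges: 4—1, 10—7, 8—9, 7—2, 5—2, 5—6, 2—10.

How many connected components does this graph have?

From 1: component {1, 4}.
From 2: component {2, 5, 6, 7, 10}.
From 3: component {3}.
From 8: component {8, 9}.
That's 4 components.

4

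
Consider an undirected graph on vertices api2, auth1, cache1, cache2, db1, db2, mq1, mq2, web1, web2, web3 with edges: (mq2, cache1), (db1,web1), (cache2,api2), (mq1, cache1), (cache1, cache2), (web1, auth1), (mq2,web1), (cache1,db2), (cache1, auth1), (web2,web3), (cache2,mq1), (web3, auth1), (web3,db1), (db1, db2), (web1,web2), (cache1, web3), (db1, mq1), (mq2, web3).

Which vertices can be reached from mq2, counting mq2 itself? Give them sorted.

api2, auth1, cache1, cache2, db1, db2, mq1, mq2, web1, web2, web3

Start at mq2.
Its neighbours: cache1, web1, web3.
Then their neighbours: auth1, cache2, db1, db2, mq1, web2.
Then next layer: api2.
Every vertex is now reached.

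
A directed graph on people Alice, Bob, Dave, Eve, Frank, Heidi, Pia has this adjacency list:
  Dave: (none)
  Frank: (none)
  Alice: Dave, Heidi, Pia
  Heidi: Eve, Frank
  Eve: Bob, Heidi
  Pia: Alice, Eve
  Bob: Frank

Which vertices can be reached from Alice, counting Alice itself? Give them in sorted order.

Alice, Bob, Dave, Eve, Frank, Heidi, Pia

Start at Alice.
Its neighbours: Dave, Heidi, Pia.
Then their neighbours: Eve, Frank.
Then next layer: Bob.
Every vertex is now reached.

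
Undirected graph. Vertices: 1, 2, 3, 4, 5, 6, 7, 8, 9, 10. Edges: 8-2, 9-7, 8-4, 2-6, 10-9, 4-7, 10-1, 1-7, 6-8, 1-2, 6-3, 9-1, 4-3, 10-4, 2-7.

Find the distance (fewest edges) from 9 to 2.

2

Distance 0: 9.
Distance 1: 1, 7, 10.
Distance 2: 2, 4 — contains 2.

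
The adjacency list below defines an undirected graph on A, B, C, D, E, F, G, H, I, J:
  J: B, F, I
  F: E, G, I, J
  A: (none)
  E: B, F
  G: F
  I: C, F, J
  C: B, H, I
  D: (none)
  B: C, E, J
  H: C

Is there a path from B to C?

Yes

Explore from B.
Distance 1: reach C, E, J.
Found C.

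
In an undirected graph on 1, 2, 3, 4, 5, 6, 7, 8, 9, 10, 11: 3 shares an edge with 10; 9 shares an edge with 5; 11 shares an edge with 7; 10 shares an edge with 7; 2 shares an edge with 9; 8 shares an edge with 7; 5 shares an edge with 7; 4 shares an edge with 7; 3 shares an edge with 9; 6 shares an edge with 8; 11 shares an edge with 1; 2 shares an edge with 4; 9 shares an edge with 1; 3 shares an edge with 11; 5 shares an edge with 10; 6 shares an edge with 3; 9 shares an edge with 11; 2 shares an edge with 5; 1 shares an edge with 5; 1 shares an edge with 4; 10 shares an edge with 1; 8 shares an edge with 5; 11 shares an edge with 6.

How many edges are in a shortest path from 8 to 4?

Distance 0: 8.
Distance 1: 5, 6, 7.
Distance 2: 1, 2, 3, 4, 9, 10, 11 — contains 4.

2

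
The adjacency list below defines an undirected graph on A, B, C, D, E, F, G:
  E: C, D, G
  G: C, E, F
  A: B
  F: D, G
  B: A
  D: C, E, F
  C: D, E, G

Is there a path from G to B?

No

Explore from G.
Distance 1: reach C, E, F.
Distance 2: reach D.
The search is exhausted without reaching B; it lies in a different component.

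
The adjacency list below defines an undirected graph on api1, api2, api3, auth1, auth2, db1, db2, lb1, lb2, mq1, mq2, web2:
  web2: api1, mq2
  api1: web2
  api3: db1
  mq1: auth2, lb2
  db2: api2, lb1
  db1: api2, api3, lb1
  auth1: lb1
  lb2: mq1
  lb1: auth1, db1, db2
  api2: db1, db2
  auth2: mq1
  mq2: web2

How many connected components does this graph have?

3

From api1: component {api1, mq2, web2}.
From api2: component {api2, api3, auth1, db1, db2, lb1}.
From auth2: component {auth2, lb2, mq1}.
That's 3 components.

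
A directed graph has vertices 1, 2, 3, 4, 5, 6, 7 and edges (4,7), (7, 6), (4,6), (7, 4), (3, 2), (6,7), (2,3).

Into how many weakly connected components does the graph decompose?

4

From 1: component {1}.
From 2: component {2, 3}.
From 4: component {4, 6, 7}.
From 5: component {5}.
That's 4 components.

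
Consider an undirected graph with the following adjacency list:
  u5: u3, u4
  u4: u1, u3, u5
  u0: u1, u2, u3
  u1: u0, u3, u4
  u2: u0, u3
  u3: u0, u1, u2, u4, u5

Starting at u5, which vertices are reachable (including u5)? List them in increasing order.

u0, u1, u2, u3, u4, u5

Start at u5.
Its neighbours: u3, u4.
Then their neighbours: u0, u1, u2.
Every vertex is now reached.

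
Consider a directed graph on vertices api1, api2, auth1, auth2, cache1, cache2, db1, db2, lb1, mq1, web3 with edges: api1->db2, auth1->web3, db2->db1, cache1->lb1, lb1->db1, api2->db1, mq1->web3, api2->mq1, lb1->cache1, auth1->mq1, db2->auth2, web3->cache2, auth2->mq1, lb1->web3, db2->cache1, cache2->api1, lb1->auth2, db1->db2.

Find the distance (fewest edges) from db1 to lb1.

Distance 0: db1.
Distance 1: db2.
Distance 2: auth2, cache1.
Distance 3: lb1, mq1 — contains lb1.

3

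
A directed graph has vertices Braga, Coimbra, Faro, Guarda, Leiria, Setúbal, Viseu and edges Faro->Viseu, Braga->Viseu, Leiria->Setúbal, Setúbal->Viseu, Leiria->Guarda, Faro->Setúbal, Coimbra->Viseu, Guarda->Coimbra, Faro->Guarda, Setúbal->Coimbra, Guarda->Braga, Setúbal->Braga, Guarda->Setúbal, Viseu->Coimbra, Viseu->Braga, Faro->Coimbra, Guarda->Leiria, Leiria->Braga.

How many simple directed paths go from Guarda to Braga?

9

Guarda→Braga
Guarda→Coimbra→Viseu→Braga
Guarda→Leiria→Braga
Guarda→Leiria→Setúbal→Braga
Guarda→Leiria→Setúbal→Coimbra→Viseu→Braga
Guarda→Leiria→Setúbal→Viseu→Braga
Guarda→Setúbal→Braga
Guarda→Setúbal→Coimbra→Viseu→Braga
Guarda→Setúbal→Viseu→Braga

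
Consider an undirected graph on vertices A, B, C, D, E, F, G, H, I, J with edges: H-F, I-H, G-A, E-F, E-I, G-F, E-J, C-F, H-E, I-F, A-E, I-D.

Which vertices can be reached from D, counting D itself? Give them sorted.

A, C, D, E, F, G, H, I, J

Start at D.
Its neighbours: I.
Then their neighbours: E, F, H.
Then next layer: A, C, G, J.
Nothing further is reachable.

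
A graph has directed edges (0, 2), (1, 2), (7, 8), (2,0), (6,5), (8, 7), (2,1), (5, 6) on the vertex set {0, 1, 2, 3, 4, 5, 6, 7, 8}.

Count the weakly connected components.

From 0: component {0, 1, 2}.
From 3: component {3}.
From 4: component {4}.
From 5: component {5, 6}.
From 7: component {7, 8}.
That's 5 components.

5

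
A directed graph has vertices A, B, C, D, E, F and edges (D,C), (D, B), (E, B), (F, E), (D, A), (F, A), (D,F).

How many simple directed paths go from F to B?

F→E→B

1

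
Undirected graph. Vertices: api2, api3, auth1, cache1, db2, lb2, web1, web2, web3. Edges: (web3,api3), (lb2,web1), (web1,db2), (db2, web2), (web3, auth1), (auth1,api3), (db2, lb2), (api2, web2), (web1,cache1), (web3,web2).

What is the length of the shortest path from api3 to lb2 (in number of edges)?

4

Distance 0: api3.
Distance 1: auth1, web3.
Distance 2: web2.
Distance 3: api2, db2.
Distance 4: lb2, web1 — contains lb2.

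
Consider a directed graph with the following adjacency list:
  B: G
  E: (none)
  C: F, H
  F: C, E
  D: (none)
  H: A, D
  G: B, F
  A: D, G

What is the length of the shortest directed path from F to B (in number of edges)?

5

Distance 0: F.
Distance 1: C, E.
Distance 2: H.
Distance 3: A, D.
Distance 4: G.
Distance 5: B — contains B.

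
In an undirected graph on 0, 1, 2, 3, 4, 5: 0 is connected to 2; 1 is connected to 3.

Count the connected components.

From 0: component {0, 2}.
From 1: component {1, 3}.
From 4: component {4}.
From 5: component {5}.
That's 4 components.

4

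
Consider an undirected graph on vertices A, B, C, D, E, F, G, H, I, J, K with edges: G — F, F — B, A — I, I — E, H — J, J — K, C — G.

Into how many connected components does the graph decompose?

From A: component {A, E, I}.
From B: component {B, C, F, G}.
From D: component {D}.
From H: component {H, J, K}.
That's 4 components.

4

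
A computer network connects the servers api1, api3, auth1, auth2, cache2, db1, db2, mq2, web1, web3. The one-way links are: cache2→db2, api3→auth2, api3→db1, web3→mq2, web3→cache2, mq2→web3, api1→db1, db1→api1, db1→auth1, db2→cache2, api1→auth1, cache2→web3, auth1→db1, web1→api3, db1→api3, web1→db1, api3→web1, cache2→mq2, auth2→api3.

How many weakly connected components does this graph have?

From api1: component {api1, api3, auth1, auth2, db1, web1}.
From cache2: component {cache2, db2, mq2, web3}.
That's 2 components.

2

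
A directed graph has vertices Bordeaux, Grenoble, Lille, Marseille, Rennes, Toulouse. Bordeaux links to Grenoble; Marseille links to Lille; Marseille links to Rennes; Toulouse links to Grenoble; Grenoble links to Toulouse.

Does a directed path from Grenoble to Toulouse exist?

Explore from Grenoble.
Distance 1: reach Toulouse.
Found Toulouse.

Yes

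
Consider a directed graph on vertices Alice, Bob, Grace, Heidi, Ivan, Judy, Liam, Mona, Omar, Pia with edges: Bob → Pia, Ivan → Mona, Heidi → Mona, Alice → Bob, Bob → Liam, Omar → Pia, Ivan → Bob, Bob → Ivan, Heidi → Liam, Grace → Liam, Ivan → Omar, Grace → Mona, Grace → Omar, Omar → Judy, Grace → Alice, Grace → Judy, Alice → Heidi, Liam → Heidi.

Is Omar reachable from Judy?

No

Judy has no outgoing edges, so nothing is reachable from it.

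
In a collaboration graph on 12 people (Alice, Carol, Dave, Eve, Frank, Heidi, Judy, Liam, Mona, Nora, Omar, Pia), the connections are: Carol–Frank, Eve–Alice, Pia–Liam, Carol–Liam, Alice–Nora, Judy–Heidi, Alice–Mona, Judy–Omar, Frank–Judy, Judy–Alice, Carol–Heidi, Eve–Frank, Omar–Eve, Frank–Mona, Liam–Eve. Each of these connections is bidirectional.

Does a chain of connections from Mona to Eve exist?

Explore from Mona.
Distance 1: reach Alice, Frank.
Distance 2: reach Carol, Eve, Judy, Nora.
Found Eve.

Yes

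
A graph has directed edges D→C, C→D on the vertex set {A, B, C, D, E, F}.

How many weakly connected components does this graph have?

From A: component {A}.
From B: component {B}.
From C: component {C, D}.
From E: component {E}.
From F: component {F}.
That's 5 components.

5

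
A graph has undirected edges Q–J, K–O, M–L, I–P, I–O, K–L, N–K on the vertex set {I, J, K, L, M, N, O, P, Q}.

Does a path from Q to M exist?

No

Explore from Q.
Distance 1: reach J.
The search is exhausted without reaching M; it lies in a different component.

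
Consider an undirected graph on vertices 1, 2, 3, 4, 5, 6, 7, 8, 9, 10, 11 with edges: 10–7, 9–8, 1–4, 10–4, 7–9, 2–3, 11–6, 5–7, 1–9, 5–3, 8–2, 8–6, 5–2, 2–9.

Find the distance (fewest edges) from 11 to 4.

5

Distance 0: 11.
Distance 1: 6.
Distance 2: 8.
Distance 3: 2, 9.
Distance 4: 1, 3, 5, 7.
Distance 5: 4, 10 — contains 4.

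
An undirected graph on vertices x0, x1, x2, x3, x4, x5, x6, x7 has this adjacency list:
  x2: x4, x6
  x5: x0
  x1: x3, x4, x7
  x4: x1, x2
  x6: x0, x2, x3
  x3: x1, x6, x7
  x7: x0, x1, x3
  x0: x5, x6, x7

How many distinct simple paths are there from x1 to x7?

x1–x3–x6–x0–x7
x1–x3–x7
x1–x4–x2–x6–x0–x7
x1–x4–x2–x6–x3–x7
x1–x7

5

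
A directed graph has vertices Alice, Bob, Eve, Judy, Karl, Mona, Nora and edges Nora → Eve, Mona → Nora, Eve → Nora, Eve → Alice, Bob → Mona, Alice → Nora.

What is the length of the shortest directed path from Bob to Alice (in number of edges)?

Distance 0: Bob.
Distance 1: Mona.
Distance 2: Nora.
Distance 3: Eve.
Distance 4: Alice — contains Alice.

4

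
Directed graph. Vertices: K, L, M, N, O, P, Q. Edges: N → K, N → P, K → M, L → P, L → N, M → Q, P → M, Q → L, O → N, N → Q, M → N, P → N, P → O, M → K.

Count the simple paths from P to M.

3

P→M
P→N→K→M
P→O→N→K→M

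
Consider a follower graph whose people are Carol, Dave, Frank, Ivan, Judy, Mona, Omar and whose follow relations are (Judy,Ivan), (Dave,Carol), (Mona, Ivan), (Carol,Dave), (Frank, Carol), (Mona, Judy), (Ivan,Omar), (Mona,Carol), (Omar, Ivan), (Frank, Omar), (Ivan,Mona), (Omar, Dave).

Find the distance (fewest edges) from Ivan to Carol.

2

Distance 0: Ivan.
Distance 1: Mona, Omar.
Distance 2: Carol, Dave, Judy — contains Carol.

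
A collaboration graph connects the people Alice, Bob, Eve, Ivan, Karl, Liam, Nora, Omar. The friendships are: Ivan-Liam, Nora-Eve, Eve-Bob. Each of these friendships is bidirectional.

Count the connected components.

From Alice: component {Alice}.
From Bob: component {Bob, Eve, Nora}.
From Ivan: component {Ivan, Liam}.
From Karl: component {Karl}.
From Omar: component {Omar}.
That's 5 components.

5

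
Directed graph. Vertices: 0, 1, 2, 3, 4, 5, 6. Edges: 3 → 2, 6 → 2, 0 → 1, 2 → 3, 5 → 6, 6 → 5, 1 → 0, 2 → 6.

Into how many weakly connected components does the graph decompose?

From 0: component {0, 1}.
From 2: component {2, 3, 5, 6}.
From 4: component {4}.
That's 3 components.

3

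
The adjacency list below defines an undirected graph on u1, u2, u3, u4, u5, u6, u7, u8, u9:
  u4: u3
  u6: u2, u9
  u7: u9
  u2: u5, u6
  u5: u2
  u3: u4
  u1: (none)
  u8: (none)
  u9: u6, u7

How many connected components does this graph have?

4

From u1: component {u1}.
From u2: component {u2, u5, u6, u7, u9}.
From u3: component {u3, u4}.
From u8: component {u8}.
That's 4 components.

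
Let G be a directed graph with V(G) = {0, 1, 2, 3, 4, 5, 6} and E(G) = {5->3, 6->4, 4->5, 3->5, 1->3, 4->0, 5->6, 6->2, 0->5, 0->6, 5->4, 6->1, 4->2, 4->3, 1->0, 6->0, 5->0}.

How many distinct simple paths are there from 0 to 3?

0→5→3
0→5→4→3
0→5→6→1→3
0→5→6→4→3
0→6→1→3
0→6→4→3
0→6→4→5→3

7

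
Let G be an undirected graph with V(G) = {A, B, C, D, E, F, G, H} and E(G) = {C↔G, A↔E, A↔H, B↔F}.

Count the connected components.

4

From A: component {A, E, H}.
From B: component {B, F}.
From C: component {C, G}.
From D: component {D}.
That's 4 components.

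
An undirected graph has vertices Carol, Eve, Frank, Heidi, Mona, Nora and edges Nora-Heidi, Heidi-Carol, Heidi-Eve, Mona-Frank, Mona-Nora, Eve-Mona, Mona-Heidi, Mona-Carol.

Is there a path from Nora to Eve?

Yes

Explore from Nora.
Distance 1: reach Heidi, Mona.
Distance 2: reach Carol, Eve, Frank.
Found Eve.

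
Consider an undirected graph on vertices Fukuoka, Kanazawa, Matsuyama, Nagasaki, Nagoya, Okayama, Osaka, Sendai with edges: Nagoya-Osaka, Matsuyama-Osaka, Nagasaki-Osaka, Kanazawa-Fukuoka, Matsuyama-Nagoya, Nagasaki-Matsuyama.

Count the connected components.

4

From Fukuoka: component {Fukuoka, Kanazawa}.
From Matsuyama: component {Matsuyama, Nagasaki, Nagoya, Osaka}.
From Okayama: component {Okayama}.
From Sendai: component {Sendai}.
That's 4 components.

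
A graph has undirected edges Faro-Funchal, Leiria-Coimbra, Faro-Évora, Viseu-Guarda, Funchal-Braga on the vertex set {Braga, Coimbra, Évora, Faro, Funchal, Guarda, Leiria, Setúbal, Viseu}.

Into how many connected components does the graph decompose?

4

From Braga: component {Braga, Évora, Faro, Funchal}.
From Coimbra: component {Coimbra, Leiria}.
From Guarda: component {Guarda, Viseu}.
From Setúbal: component {Setúbal}.
That's 4 components.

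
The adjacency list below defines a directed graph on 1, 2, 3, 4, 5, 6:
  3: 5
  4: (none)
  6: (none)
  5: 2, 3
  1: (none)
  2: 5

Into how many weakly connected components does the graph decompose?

4

From 1: component {1}.
From 2: component {2, 3, 5}.
From 4: component {4}.
From 6: component {6}.
That's 4 components.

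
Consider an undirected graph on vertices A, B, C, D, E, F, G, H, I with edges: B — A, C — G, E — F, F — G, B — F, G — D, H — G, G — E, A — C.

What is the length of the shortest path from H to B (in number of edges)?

3

Distance 0: H.
Distance 1: G.
Distance 2: C, D, E, F.
Distance 3: A, B — contains B.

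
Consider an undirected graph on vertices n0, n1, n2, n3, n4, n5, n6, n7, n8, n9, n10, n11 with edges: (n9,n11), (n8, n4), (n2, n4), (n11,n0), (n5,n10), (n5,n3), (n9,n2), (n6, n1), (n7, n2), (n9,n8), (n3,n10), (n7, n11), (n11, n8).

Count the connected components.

3

From n0: component {n0, n2, n4, n7, n8, n9, n11}.
From n1: component {n1, n6}.
From n3: component {n3, n5, n10}.
That's 3 components.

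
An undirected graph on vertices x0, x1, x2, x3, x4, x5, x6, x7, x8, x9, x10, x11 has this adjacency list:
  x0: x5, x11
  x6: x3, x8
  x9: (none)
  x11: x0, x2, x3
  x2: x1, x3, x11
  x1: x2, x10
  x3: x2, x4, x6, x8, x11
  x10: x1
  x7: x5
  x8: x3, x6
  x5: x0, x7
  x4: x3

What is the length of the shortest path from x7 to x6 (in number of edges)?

5

Distance 0: x7.
Distance 1: x5.
Distance 2: x0.
Distance 3: x11.
Distance 4: x2, x3.
Distance 5: x1, x4, x6, x8 — contains x6.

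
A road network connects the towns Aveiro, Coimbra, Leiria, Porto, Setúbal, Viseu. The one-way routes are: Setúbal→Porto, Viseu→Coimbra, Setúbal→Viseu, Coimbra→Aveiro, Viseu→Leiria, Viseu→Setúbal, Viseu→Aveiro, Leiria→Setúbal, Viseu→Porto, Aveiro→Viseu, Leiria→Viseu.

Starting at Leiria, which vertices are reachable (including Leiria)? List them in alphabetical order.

Start at Leiria.
Its neighbours: Setúbal, Viseu.
Then their neighbours: Aveiro, Coimbra, Porto.
Every vertex is now reached.

Aveiro, Coimbra, Leiria, Porto, Setúbal, Viseu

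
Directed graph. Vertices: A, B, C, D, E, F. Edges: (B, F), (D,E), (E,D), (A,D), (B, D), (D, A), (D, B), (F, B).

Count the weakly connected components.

2

From A: component {A, B, D, E, F}.
From C: component {C}.
That's 2 components.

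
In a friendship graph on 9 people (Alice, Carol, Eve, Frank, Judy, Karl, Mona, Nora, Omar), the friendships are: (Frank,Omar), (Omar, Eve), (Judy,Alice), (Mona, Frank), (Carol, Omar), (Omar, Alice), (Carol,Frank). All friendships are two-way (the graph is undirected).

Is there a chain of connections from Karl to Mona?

Karl has no edges, so nothing is reachable from it.

No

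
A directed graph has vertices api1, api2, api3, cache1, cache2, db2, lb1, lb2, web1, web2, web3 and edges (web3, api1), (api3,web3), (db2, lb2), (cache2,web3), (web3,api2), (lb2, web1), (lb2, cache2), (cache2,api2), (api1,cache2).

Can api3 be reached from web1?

No

web1 has no outgoing edges, so nothing is reachable from it.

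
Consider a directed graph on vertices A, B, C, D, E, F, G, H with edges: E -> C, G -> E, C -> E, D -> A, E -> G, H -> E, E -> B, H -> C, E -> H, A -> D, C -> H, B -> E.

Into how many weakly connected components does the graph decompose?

From A: component {A, D}.
From B: component {B, C, E, G, H}.
From F: component {F}.
That's 3 components.

3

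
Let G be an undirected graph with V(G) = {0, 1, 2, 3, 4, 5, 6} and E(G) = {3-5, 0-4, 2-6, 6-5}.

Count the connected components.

From 0: component {0, 4}.
From 1: component {1}.
From 2: component {2, 3, 5, 6}.
That's 3 components.

3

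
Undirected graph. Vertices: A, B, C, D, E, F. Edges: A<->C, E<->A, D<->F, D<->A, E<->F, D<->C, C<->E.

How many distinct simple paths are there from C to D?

C–A–D
C–A–E–F–D
C–D
C–E–A–D
C–E–F–D

5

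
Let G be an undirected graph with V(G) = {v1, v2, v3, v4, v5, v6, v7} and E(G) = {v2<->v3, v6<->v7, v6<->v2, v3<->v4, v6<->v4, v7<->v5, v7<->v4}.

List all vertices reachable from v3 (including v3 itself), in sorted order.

v2, v3, v4, v5, v6, v7

Start at v3.
Its neighbours: v2, v4.
Then their neighbours: v6, v7.
Then next layer: v5.
Nothing further is reachable.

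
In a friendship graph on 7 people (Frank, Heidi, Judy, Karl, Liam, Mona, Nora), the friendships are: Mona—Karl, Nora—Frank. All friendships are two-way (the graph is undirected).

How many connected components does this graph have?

5

From Frank: component {Frank, Nora}.
From Heidi: component {Heidi}.
From Judy: component {Judy}.
From Karl: component {Karl, Mona}.
From Liam: component {Liam}.
That's 5 components.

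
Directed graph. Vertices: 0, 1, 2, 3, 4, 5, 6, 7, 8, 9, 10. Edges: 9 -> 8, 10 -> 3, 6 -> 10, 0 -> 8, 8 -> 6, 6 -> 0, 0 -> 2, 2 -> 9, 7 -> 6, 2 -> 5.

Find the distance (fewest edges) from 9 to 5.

Distance 0: 9.
Distance 1: 8.
Distance 2: 6.
Distance 3: 0, 10.
Distance 4: 2, 3.
Distance 5: 5 — contains 5.

5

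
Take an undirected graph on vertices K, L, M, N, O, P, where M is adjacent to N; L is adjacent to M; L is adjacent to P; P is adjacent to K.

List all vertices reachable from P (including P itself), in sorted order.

Start at P.
Its neighbours: K, L.
Then their neighbours: M.
Then next layer: N.
Nothing further is reachable.

K, L, M, N, P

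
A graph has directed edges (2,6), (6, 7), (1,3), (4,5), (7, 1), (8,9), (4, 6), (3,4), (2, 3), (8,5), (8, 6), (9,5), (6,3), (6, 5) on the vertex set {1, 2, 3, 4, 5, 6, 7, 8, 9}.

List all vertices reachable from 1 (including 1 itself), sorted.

1, 3, 4, 5, 6, 7

Start at 1.
Its neighbours: 3.
Then their neighbours: 4.
Then next layer: 5, 6.
Then next layer: 7.
Nothing further is reachable.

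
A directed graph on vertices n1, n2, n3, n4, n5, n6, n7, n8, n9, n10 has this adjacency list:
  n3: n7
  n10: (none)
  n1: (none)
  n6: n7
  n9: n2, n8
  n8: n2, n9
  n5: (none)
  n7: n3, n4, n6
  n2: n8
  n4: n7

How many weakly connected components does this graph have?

From n1: component {n1}.
From n2: component {n2, n8, n9}.
From n3: component {n3, n4, n6, n7}.
From n5: component {n5}.
From n10: component {n10}.
That's 5 components.

5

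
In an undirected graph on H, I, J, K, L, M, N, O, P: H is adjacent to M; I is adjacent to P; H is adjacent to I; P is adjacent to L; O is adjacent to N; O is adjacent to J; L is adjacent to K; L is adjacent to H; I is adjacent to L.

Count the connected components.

2

From H: component {H, I, K, L, M, P}.
From J: component {J, N, O}.
That's 2 components.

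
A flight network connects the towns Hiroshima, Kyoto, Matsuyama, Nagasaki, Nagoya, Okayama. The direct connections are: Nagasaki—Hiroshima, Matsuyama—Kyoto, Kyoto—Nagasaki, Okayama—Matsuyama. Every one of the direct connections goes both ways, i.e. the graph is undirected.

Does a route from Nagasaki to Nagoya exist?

Explore from Nagasaki.
Distance 1: reach Hiroshima, Kyoto.
Distance 2: reach Matsuyama.
Distance 3: reach Okayama.
The search is exhausted without reaching Nagoya; it lies in a different component.

No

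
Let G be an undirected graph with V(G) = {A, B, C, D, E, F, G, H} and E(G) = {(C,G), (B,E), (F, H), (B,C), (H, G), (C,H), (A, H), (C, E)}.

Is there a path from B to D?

Explore from B.
Distance 1: reach C, E.
Distance 2: reach G, H.
Distance 3: reach A, F.
The search is exhausted without reaching D; it lies in a different component.

No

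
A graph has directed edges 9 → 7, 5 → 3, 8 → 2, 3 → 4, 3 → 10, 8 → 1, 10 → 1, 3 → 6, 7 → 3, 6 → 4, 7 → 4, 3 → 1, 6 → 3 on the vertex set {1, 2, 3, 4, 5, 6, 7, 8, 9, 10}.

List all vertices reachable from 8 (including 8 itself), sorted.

1, 2, 8

Start at 8.
Its neighbours: 1, 2.
Nothing further is reachable.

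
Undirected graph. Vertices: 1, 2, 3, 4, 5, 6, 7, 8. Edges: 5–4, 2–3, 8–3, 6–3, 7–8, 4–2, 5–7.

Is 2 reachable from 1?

No

1 has no edges, so nothing is reachable from it.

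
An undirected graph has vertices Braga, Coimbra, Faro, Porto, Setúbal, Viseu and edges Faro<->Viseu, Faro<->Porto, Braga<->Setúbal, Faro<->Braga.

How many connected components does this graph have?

From Braga: component {Braga, Faro, Porto, Setúbal, Viseu}.
From Coimbra: component {Coimbra}.
That's 2 components.

2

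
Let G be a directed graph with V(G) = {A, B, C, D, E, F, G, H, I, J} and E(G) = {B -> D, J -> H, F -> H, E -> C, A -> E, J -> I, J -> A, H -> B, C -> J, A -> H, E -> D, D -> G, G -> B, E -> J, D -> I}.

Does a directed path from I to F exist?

I has no outgoing edges, so nothing is reachable from it.

No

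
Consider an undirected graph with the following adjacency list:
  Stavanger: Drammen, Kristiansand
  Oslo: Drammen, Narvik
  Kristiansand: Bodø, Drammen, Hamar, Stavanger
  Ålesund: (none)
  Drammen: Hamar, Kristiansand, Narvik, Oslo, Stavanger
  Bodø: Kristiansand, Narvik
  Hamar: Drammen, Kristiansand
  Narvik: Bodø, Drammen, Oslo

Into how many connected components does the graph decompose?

2

From Ålesund: component {Ålesund}.
From Bodø: component {Bodø, Drammen, Hamar, Kristiansand, Narvik, Oslo, Stavanger}.
That's 2 components.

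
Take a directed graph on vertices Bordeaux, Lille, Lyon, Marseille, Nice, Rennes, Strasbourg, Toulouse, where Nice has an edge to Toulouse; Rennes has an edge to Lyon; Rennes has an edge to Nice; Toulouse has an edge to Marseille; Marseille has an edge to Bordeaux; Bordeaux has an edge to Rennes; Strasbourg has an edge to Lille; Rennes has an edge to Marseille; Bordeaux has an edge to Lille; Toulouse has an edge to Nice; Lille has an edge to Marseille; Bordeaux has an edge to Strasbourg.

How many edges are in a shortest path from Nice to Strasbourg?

4

Distance 0: Nice.
Distance 1: Toulouse.
Distance 2: Marseille.
Distance 3: Bordeaux.
Distance 4: Lille, Rennes, Strasbourg — contains Strasbourg.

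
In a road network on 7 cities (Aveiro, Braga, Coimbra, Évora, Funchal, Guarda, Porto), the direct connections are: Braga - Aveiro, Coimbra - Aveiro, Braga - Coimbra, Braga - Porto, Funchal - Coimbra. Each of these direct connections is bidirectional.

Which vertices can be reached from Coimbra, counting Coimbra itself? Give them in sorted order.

Start at Coimbra.
Its neighbours: Aveiro, Braga, Funchal.
Then their neighbours: Porto.
Nothing further is reachable.

Aveiro, Braga, Coimbra, Funchal, Porto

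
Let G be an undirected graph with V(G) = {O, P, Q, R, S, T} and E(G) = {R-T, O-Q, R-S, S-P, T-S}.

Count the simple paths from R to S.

R–S
R–T–S

2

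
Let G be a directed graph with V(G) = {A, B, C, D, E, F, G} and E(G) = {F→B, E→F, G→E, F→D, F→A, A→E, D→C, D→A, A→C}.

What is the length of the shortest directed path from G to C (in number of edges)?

4

Distance 0: G.
Distance 1: E.
Distance 2: F.
Distance 3: A, B, D.
Distance 4: C — contains C.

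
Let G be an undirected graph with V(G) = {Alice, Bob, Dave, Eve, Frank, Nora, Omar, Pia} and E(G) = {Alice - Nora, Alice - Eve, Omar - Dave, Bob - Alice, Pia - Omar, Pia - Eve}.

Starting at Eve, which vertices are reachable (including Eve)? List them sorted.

Alice, Bob, Dave, Eve, Nora, Omar, Pia

Start at Eve.
Its neighbours: Alice, Pia.
Then their neighbours: Bob, Nora, Omar.
Then next layer: Dave.
Nothing further is reachable.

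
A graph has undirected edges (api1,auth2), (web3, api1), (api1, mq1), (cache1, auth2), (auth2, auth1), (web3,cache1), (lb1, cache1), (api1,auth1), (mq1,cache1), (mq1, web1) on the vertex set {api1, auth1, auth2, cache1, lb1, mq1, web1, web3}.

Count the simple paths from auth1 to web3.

auth1–api1–auth2–cache1–web3
auth1–api1–mq1–cache1–web3
auth1–api1–web3
auth1–auth2–api1–mq1–cache1–web3
auth1–auth2–api1–web3
auth1–auth2–cache1–mq1–api1–web3
auth1–auth2–cache1–web3

7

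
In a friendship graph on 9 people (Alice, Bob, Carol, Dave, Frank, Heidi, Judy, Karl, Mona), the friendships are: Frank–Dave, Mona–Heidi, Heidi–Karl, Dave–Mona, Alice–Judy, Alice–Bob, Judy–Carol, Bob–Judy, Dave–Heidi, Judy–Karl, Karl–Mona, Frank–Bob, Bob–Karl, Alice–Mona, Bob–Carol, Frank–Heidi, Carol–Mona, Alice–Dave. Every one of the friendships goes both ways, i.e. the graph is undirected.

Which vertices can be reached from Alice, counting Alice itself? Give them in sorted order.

Alice, Bob, Carol, Dave, Frank, Heidi, Judy, Karl, Mona

Start at Alice.
Its neighbours: Bob, Dave, Judy, Mona.
Then their neighbours: Carol, Frank, Heidi, Karl.
Every vertex is now reached.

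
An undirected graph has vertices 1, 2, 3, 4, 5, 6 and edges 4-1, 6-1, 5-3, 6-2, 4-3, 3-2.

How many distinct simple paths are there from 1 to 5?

1–4–3–5
1–6–2–3–5

2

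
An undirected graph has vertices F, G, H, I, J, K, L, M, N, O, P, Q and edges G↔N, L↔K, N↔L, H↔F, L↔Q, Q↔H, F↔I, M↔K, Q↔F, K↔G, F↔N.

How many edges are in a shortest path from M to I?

Distance 0: M.
Distance 1: K.
Distance 2: G, L.
Distance 3: N, Q.
Distance 4: F, H.
Distance 5: I — contains I.

5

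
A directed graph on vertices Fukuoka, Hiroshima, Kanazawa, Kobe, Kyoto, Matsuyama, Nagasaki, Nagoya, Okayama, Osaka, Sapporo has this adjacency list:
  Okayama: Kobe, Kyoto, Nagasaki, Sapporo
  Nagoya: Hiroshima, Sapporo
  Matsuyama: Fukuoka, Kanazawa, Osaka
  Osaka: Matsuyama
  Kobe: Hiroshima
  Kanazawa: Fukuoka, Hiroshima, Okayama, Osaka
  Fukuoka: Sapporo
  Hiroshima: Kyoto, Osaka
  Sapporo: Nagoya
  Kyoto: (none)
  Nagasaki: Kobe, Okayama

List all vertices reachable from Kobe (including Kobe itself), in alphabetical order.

Fukuoka, Hiroshima, Kanazawa, Kobe, Kyoto, Matsuyama, Nagasaki, Nagoya, Okayama, Osaka, Sapporo

Start at Kobe.
Its neighbours: Hiroshima.
Then their neighbours: Kyoto, Osaka.
Then next layer: Matsuyama.
Then next layer: Fukuoka, Kanazawa.
Then next layer: Okayama, Sapporo.
Then next layer: Nagasaki, Nagoya.
Every vertex is now reached.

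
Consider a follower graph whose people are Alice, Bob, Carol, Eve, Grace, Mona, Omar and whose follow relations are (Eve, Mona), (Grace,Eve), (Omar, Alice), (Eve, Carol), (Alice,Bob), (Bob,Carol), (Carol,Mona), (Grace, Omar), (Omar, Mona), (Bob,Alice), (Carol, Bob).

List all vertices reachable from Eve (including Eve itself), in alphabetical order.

Alice, Bob, Carol, Eve, Mona

Start at Eve.
Its neighbours: Carol, Mona.
Then their neighbours: Bob.
Then next layer: Alice.
Nothing further is reachable.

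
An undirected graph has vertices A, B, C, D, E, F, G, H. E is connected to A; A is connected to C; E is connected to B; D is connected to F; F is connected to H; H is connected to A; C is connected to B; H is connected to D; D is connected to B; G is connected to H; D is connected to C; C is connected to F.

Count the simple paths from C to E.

13

C–A–E
C–A–H–D–B–E
C–A–H–F–D–B–E
C–B–D–F–H–A–E
C–B–D–H–A–E
C–B–E
C–D–B–E
C–D–F–H–A–E
C–D–H–A–E
C–F–D–B–E
C–F–D–H–A–E
C–F–H–A–E
C–F–H–D–B–E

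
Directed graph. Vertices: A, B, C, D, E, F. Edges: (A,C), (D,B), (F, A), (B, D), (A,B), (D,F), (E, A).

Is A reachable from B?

Explore from B.
Distance 1: reach D.
Distance 2: reach F.
Distance 3: reach A.
Found A.

Yes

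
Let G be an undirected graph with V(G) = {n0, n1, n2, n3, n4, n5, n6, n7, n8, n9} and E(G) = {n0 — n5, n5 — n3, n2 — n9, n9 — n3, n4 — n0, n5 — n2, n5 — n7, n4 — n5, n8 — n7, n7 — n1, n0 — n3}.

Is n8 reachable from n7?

Yes

Explore from n7.
Distance 1: reach n1, n5, n8.
Found n8.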